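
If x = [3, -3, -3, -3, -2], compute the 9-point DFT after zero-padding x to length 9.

Original 5-point DFT: [-8, 6.3090+0.9511i, 5.1910+0.5878i, 5.1910-0.5878i, 6.3090-0.9511i]
Zero-padded 9-point DFT provides frequency interpolation.

DFT_9([x, 0, ...]) = [-8, 3.5603+8.1649i, 5.2660+0.0968i, 4.0000+1.7321i, 4.6736-0.2738i, 4.6736+0.2738i, 4.0000-1.7321i, 5.2660-0.0968i, 3.5603-8.1649i]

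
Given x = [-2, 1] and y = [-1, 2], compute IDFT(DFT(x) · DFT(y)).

(x ⊛ y)[n] = Σ(m=0 to 1) x[m] · y[(n-m) mod 2]

Computing each output sample:
(x ⊛ y)[0] = 4
(x ⊛ y)[1] = -5

x ⊛ y = [4, -5]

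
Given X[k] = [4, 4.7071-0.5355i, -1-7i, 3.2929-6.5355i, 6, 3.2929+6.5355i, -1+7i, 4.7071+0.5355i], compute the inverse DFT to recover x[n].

x[n] = (1/8) Σ(k=0 to 7) X[k] · e^(2πikn/8)

Computing each x[n]:
x[0] = 3
x[1] = 3
x[2] = 0
x[3] = -1
x[4] = -1
x[5] = 0
x[6] = 3
x[7] = -3

x = [3, 3, 0, -1, -1, 0, 3, -3]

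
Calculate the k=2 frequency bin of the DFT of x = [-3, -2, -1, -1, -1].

X[2] = Σ(n=0 to 4) x[n] · ω_5^(2n) where ω_5 = e^(-2πi/5)
= (-3)·ω_5^0 + (-2)·ω_5^2 + (-1)·ω_5^4 + (-1)·ω_5^6 + (-1)·ω_5^8

X[2] = -1.1910+0.5878i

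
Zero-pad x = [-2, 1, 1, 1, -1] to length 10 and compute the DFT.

Original 5-point DFT: [0, -3.6180-1.9021i, -1.3820-1.1756i, -1.3820+1.1756i, -3.6180+1.9021i]
Zero-padded 10-point DFT provides frequency interpolation.

DFT_10([x, 0, ...]) = [0, -0.3820-1.9021i, -3.6180-1.9021i, -2.6180+1.1756i, -1.3820-1.1756i, -4, -1.3820+1.1756i, -2.6180-1.1756i, -3.6180+1.9021i, -0.3820+1.9021i]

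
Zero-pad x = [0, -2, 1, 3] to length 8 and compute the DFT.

Original 4-point DFT: [2, -1+5i, 0, -1-5i]
Zero-padded 8-point DFT provides frequency interpolation.

DFT_8([x, 0, ...]) = [2, -3.5355-1.7071i, -1+5i, 3.5355+0.2929i, 0, 3.5355-0.2929i, -1-5i, -3.5355+1.7071i]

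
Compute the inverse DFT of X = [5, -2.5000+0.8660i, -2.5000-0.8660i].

x[n] = (1/3) Σ(k=0 to 2) X[k] · e^(2πikn/3)

Computing each x[n]:
x[0] = 0
x[1] = 2
x[2] = 3

x = [0, 2, 3]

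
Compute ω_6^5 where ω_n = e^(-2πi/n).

ω_6^5 = e^(-2πi·5/6)
= cos(-2π·5/6) + i·sin(-2π·5/6)
= cos(-10π/6) + i·sin(-10π/6)

ω_6^5 = cos(-10π/6) + i·sin(-10π/6) = 0.5000+0.8660i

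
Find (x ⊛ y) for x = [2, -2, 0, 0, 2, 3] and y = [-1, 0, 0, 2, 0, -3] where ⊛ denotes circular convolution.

(x ⊛ y)[n] = Σ(m=0 to 5) x[m] · y[(n-m) mod 6]

Computing each output sample:
(x ⊛ y)[0] = 4
(x ⊛ y)[1] = 6
(x ⊛ y)[2] = 6
(x ⊛ y)[3] = -2
(x ⊛ y)[4] = -15
(x ⊛ y)[5] = -9

x ⊛ y = [4, 6, 6, -2, -15, -9]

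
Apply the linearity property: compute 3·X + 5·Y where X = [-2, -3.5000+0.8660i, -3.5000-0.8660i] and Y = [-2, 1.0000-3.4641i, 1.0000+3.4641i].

By linearity: DFT(3x + 5y) = 3·DFT(x) + 5·DFT(y)
= 3·[-2, -3.5000+0.8660i, -3.5000-0.8660i] + 5·[-2, 1.0000-3.4641i, 1.0000+3.4641i]

Computing element-wise:
Z[0] = 3·(-2) + 5·(-2) = -16
Z[1] = 3·(-3.5000+0.8660i) + 5·(1.0000-3.4641i) = -5.5000-14.7225i
Z[2] = 3·(-3.5000-0.8660i) + 5·(1.0000+3.4641i) = -5.5000+14.7225i

DFT(3x + 5y) = 3·X + 5·Y = [-16, -5.5000-14.7225i, -5.5000+14.7225i]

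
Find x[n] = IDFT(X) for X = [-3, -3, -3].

x[n] = (1/3) Σ(k=0 to 2) X[k] · e^(2πikn/3)

Computing each x[n]:
x[0] = -3
x[1] = 0
x[2] = 0

x = [-3, 0, 0]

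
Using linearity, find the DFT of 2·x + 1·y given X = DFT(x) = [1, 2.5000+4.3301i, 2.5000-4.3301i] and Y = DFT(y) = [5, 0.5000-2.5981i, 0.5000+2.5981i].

By linearity: DFT(2x + 1y) = 2·DFT(x) + 1·DFT(y)
= 2·[1, 2.5000+4.3301i, 2.5000-4.3301i] + 1·[5, 0.5000-2.5981i, 0.5000+2.5981i]

Computing element-wise:
Z[0] = 2·(1) + 1·(5) = 7
Z[1] = 2·(2.5000+4.3301i) + 1·(0.5000-2.5981i) = 5.5000+6.0621i
Z[2] = 2·(2.5000-4.3301i) + 1·(0.5000+2.5981i) = 5.5000-6.0621i

DFT(2x + 1y) = 2·X + 1·Y = [7, 5.5000+6.0621i, 5.5000-6.0621i]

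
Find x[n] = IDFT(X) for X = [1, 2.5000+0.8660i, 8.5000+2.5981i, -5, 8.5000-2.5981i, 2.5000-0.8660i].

x[n] = (1/6) Σ(k=0 to 5) X[k] · e^(2πikn/6)

Computing each x[n]:
x[0] = 3
x[1] = -1
x[2] = -2
x[3] = 3
x[4] = -3
x[5] = 1

x = [3, -1, -2, 3, -3, 1]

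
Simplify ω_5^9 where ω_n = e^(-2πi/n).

Since ω_5^5 = 1, powers reduce modulo 5.
9 mod 5 = 4
So ω_5^9 = ω_5^4 = e^(-2πi·4/5)

ω_5^9 = ω_5^4 = 0.3090+0.9511i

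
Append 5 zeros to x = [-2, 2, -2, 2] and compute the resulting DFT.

Original 4-point DFT: [0, 0, -8, 0]
Zero-padded 9-point DFT provides frequency interpolation.

DFT_9([x, 0, ...]) = [0, -1.8152-1.0480i, -0.7733+0.4465i, -3.4641i, -6.4115-3.7017i, -6.4115+3.7017i, 3.4641i, -0.7733-0.4465i, -1.8152+1.0480i]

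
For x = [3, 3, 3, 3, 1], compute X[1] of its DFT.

X[1] = Σ(n=0 to 4) x[n] · ω_5^(1n) where ω_5 = e^(-2πi/5)
= (3)·ω_5^0 + (3)·ω_5^1 + (3)·ω_5^2 + (3)·ω_5^3 + (1)·ω_5^4

X[1] = -0.6180-1.9021i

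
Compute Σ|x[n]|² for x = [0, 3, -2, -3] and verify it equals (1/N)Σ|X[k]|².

Time domain:
Σ|x[n]|² = |0|² + |3|² + |-2|² + |-3|² = 22.0000

Frequency domain:
(1/4)Σ|X[k]|² = (1/4)(|-2|² + |2-6i|² + |-2|² + |2+6i|²) = (1/4)·88.0000 = 22.0000

Both sides agree, confirming Parseval's theorem.

Σ|x[n]|² = (1/N)Σ|X[k]|² = 22.0000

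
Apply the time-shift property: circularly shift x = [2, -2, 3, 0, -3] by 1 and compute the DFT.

Time shift by 1: X_shifted[k] = ω_5^(1k) · X[k]
Shifted x = [-3, 2, -2, 3, 0]

DFT(x[n-1]) = [0, -3.1910+1.0368i, -4.3090-5.9309i, -4.3090+5.9309i, -3.1910-1.0368i]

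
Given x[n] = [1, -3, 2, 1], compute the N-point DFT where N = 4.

X[k] = Σ(n=0 to 3) x[n] · ω_4^(nk)
where ω_4 = e^(-2πi/4)

Computing each X[k]:
X[0] = 1
X[1] = -1+4i
X[2] = 5
X[3] = -1-4i

X = [1, -1+4i, 5, -1-4i]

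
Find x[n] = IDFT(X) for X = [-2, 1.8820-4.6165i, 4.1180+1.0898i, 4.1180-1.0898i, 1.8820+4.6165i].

x[n] = (1/5) Σ(k=0 to 4) X[k] · e^(2πikn/5)

Computing each x[n]:
x[0] = 2
x[1] = 0
x[2] = 1
x[3] = -2
x[4] = -3

x = [2, 0, 1, -2, -3]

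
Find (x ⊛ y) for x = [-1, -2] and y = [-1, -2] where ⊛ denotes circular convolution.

(x ⊛ y)[n] = Σ(m=0 to 1) x[m] · y[(n-m) mod 2]

Computing each output sample:
(x ⊛ y)[0] = 5
(x ⊛ y)[1] = 4

x ⊛ y = [5, 4]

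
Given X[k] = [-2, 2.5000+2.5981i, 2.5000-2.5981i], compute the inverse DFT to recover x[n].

x[n] = (1/3) Σ(k=0 to 2) X[k] · e^(2πikn/3)

Computing each x[n]:
x[0] = 1
x[1] = -3
x[2] = 0

x = [1, -3, 0]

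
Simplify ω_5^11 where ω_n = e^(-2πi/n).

Since ω_5^5 = 1, powers reduce modulo 5.
11 mod 5 = 1
So ω_5^11 = ω_5^1 = e^(-2πi·1/5)

ω_5^11 = ω_5^1 = 0.3090-0.9511i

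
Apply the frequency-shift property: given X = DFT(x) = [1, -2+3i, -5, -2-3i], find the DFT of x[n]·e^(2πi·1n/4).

Modulation property: DFT(ω_4^(-1n)·x[n]) = X[(k-1) mod 4], so circularly shift X by 1 positions.

X[k-1] = [-2-3i, 1, -2+3i, -5]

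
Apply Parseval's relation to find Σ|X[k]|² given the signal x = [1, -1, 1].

Parseval: Σ|x[n]|² = (1/N)Σ|X[k]|², so Σ|X[k]|² = N·Σ|x[n]|² = 3·3.0000

Σ|X[k]|² = N·Σ|x[n]|² = 3·3.0000 = 9.0000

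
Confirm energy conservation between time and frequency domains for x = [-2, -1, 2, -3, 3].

Time domain:
Σ|x[n]|² = |-2|² + |-1|² + |2|² + |-3|² + |3|² = 27.0000

Frequency domain:
(1/5)Σ|X[k]|² = (1/5)(|-1|² + |-0.5729+0.8653i|² + |-3.9271+7.1064i|² + |-3.9271-7.1064i|² + |-0.5729-0.8653i|²) = (1/5)·135.0000 = 27.0000

Both sides agree, confirming Parseval's theorem.

Σ|x[n]|² = (1/N)Σ|X[k]|² = 27.0000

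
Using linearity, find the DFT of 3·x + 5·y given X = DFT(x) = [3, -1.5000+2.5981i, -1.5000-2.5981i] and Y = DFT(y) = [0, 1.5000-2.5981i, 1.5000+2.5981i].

By linearity: DFT(3x + 5y) = 3·DFT(x) + 5·DFT(y)
= 3·[3, -1.5000+2.5981i, -1.5000-2.5981i] + 5·[0, 1.5000-2.5981i, 1.5000+2.5981i]

Computing element-wise:
Z[0] = 3·(3) + 5·(0) = 9
Z[1] = 3·(-1.5000+2.5981i) + 5·(1.5000-2.5981i) = 3.0000-5.1962i
Z[2] = 3·(-1.5000-2.5981i) + 5·(1.5000+2.5981i) = 3.0000+5.1962i

DFT(3x + 5y) = 3·X + 5·Y = [9, 3.0000-5.1962i, 3.0000+5.1962i]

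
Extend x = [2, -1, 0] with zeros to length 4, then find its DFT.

Original 3-point DFT: [1, 2.5000+0.8660i, 2.5000-0.8660i]
Zero-padded 4-point DFT provides frequency interpolation.

DFT_4([x, 0, ...]) = [1, 2+1i, 3, 2-1i]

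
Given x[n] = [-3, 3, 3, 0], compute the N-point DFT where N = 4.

X[k] = Σ(n=0 to 3) x[n] · ω_4^(nk)
where ω_4 = e^(-2πi/4)

Computing each X[k]:
X[0] = 3
X[1] = -6-3i
X[2] = -3
X[3] = -6+3i

X = [3, -6-3i, -3, -6+3i]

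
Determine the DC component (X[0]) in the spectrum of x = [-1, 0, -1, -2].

X[0] = Σ(n=0 to 3) x[n] · ω_4^0 = Σ x[n]
= (-1) + (0) + (-1) + (-2)

X[0] = -4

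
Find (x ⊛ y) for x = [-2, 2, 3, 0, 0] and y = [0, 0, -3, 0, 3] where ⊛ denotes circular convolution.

(x ⊛ y)[n] = Σ(m=0 to 4) x[m] · y[(n-m) mod 5]

Computing each output sample:
(x ⊛ y)[0] = 6
(x ⊛ y)[1] = 9
(x ⊛ y)[2] = 6
(x ⊛ y)[3] = -6
(x ⊛ y)[4] = -15

x ⊛ y = [6, 9, 6, -6, -15]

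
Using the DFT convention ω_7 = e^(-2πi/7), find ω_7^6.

ω_7^6 = e^(-2πi·6/7)
= cos(-2π·6/7) + i·sin(-2π·6/7)
= cos(-12π/7) + i·sin(-12π/7)

ω_7^6 = cos(-12π/7) + i·sin(-12π/7) = 0.6235+0.7818i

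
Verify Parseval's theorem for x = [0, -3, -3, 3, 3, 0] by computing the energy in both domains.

Time domain:
Σ|x[n]|² = |0|² + |-3|² + |-3|² + |3|² + |3|² + |0|² = 36.0000

Frequency domain:
(1/6)Σ|X[k]|² = (1/6)(|0|² + |-4.5000+7.7942i|² + |4.5000-2.5981i|² + |0|² + |4.5000+2.5981i|² + |-4.5000-7.7942i|²) = (1/6)·216.0000 = 36.0000

Both sides agree, confirming Parseval's theorem.

Σ|x[n]|² = (1/N)Σ|X[k]|² = 36.0000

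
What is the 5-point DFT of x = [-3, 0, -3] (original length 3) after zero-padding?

Original 3-point DFT: [-6, -1.5000-2.5981i, -1.5000+2.5981i]
Zero-padded 5-point DFT provides frequency interpolation.

DFT_5([x, 0, ...]) = [-6, -0.5729+1.7634i, -3.9271-2.8532i, -3.9271+2.8532i, -0.5729-1.7634i]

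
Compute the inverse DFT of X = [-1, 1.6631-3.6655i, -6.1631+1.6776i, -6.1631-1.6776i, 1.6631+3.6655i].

x[n] = (1/5) Σ(k=0 to 4) X[k] · e^(2πikn/5)

Computing each x[n]:
x[0] = -2
x[1] = 3
x[2] = 0
x[3] = -3
x[4] = 1

x = [-2, 3, 0, -3, 1]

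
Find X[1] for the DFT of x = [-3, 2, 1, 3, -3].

X[1] = Σ(n=0 to 4) x[n] · ω_5^(1n) where ω_5 = e^(-2πi/5)
= (-3)·ω_5^0 + (2)·ω_5^1 + (1)·ω_5^2 + (3)·ω_5^3 + (-3)·ω_5^4

X[1] = -6.5451-3.5797i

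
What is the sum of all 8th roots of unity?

Sum of all nth roots of unity equals 0 for n > 1 (geometric series with r ≠ 1).

0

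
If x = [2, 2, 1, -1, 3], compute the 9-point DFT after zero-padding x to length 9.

Original 5-point DFT: [7, 3.5451-0.2245i, -2.0451+2.4899i, -2.0451-2.4899i, 3.5451+0.2245i]
Zero-padded 9-point DFT provides frequency interpolation.

DFT_9([x, 0, ...]) = [7, 1.3867-2.4304i, 4.2057-1.2493i, -2.0000-3.4641i, 1.9076+3.7792i, 1.9076-3.7792i, -2.0000+3.4641i, 4.2057+1.2493i, 1.3867+2.4304i]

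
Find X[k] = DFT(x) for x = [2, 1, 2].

X[k] = Σ(n=0 to 2) x[n] · ω_3^(nk)
where ω_3 = e^(-2πi/3)

Computing each X[k]:
X[0] = 5
X[1] = 0.5000+0.8660i
X[2] = 0.5000-0.8660i

X = [5, 0.5000+0.8660i, 0.5000-0.8660i]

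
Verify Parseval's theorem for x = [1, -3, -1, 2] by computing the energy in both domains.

Time domain:
Σ|x[n]|² = |1|² + |-3|² + |-1|² + |2|² = 15.0000

Frequency domain:
(1/4)Σ|X[k]|² = (1/4)(|-1|² + |2+5i|² + |1|² + |2-5i|²) = (1/4)·60.0000 = 15.0000

Both sides agree, confirming Parseval's theorem.

Σ|x[n]|² = (1/N)Σ|X[k]|² = 15.0000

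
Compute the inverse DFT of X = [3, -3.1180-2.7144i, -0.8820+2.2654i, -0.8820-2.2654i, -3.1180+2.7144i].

x[n] = (1/5) Σ(k=0 to 4) X[k] · e^(2πikn/5)

Computing each x[n]:
x[0] = -1
x[1] = 1
x[2] = 3
x[3] = 0
x[4] = 0

x = [-1, 1, 3, 0, 0]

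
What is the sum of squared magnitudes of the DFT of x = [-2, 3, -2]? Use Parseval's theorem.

Parseval: Σ|x[n]|² = (1/N)Σ|X[k]|², so Σ|X[k]|² = N·Σ|x[n]|² = 3·17.0000

Σ|X[k]|² = N·Σ|x[n]|² = 3·17.0000 = 51.0000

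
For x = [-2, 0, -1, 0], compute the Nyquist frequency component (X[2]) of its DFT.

X[2] = Σ(n=0 to 3) x[n] · ω_4^(2n) where ω_4 = e^(-2πi/4)
= (-2)·ω_4^0 + (0)·ω_4^2 + (-1)·ω_4^4 + (0)·ω_4^6

X[2] = -3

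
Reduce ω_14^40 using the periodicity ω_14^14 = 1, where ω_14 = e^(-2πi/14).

Since ω_14^14 = 1, powers reduce modulo 14.
40 mod 14 = 12
So ω_14^40 = ω_14^12 = e^(-2πi·12/14)

ω_14^40 = ω_14^12 = 0.6235+0.7818i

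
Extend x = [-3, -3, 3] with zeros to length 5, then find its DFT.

Original 3-point DFT: [-3, -3.0000+5.1962i, -3.0000-5.1962i]
Zero-padded 5-point DFT provides frequency interpolation.

DFT_5([x, 0, ...]) = [-3, -6.3541+1.0898i, 0.3541+4.6165i, 0.3541-4.6165i, -6.3541-1.0898i]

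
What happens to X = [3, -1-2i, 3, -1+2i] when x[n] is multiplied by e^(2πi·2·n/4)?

Modulation property: DFT(ω_4^(-2n)·x[n]) = X[(k-2) mod 4], so circularly shift X by 2 positions.

X[k-2] = [3, -1+2i, 3, -1-2i]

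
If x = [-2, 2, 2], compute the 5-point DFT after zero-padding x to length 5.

Original 3-point DFT: [2, -4, -4]
Zero-padded 5-point DFT provides frequency interpolation.

DFT_5([x, 0, ...]) = [2, -3.0000-3.0777i, -3.0000+0.7265i, -3.0000-0.7265i, -3.0000+3.0777i]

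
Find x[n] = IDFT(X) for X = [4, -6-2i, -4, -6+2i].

x[n] = (1/4) Σ(k=0 to 3) X[k] · e^(2πikn/4)

Computing each x[n]:
x[0] = -3
x[1] = 3
x[2] = 3
x[3] = 1

x = [-3, 3, 3, 1]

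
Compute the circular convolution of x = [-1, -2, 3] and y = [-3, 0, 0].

(x ⊛ y)[n] = Σ(m=0 to 2) x[m] · y[(n-m) mod 3]

Computing each output sample:
(x ⊛ y)[0] = 3
(x ⊛ y)[1] = 6
(x ⊛ y)[2] = -9

x ⊛ y = [3, 6, -9]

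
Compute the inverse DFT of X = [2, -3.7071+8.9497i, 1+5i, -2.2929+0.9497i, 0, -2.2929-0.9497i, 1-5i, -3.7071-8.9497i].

x[n] = (1/8) Σ(k=0 to 7) X[k] · e^(2πikn/8)

Computing each x[n]:
x[0] = -1
x[1] = -3
x[2] = -2
x[3] = 0
x[4] = 2
x[5] = 1
x[6] = 2
x[7] = 3

x = [-1, -3, -2, 0, 2, 1, 2, 3]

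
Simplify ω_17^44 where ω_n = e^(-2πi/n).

Since ω_17^17 = 1, powers reduce modulo 17.
44 mod 17 = 10
So ω_17^44 = ω_17^10 = e^(-2πi·10/17)

ω_17^44 = ω_17^10 = -0.8502+0.5264i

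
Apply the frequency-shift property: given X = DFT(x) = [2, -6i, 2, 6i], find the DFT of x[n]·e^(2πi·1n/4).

Modulation property: DFT(ω_4^(-1n)·x[n]) = X[(k-1) mod 4], so circularly shift X by 1 positions.

X[k-1] = [6i, 2, -6i, 2]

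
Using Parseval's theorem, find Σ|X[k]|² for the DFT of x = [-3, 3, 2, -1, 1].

Parseval: Σ|x[n]|² = (1/N)Σ|X[k]|², so Σ|X[k]|² = N·Σ|x[n]|² = 5·24.0000

Σ|X[k]|² = N·Σ|x[n]|² = 5·24.0000 = 120.0000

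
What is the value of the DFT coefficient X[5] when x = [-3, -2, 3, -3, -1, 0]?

X[5] = Σ(n=0 to 5) x[n] · ω_6^(5n) where ω_6 = e^(-2πi/6)
= (-3)·ω_6^0 + (-2)·ω_6^5 + (3)·ω_6^10 + (-3)·ω_6^15 + (-1)·ω_6^20 + (0)·ω_6^25

X[5] = -2.0000+1.7321i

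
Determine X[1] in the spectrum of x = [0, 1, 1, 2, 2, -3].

X[1] = Σ(n=0 to 5) x[n] · ω_6^(1n) where ω_6 = e^(-2πi/6)
= (0)·ω_6^0 + (1)·ω_6^1 + (1)·ω_6^2 + (2)·ω_6^3 + (2)·ω_6^4 + (-3)·ω_6^5

X[1] = -4.5000-2.5981i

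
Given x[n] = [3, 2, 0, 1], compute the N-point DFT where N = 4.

X[k] = Σ(n=0 to 3) x[n] · ω_4^(nk)
where ω_4 = e^(-2πi/4)

Computing each X[k]:
X[0] = 6
X[1] = 3-1i
X[2] = 0
X[3] = 3+1i

X = [6, 3-1i, 0, 3+1i]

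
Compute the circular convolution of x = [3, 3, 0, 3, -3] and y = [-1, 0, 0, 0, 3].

(x ⊛ y)[n] = Σ(m=0 to 4) x[m] · y[(n-m) mod 5]

Computing each output sample:
(x ⊛ y)[0] = 6
(x ⊛ y)[1] = -3
(x ⊛ y)[2] = 9
(x ⊛ y)[3] = -12
(x ⊛ y)[4] = 12

x ⊛ y = [6, -3, 9, -12, 12]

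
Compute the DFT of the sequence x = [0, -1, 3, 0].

X[k] = Σ(n=0 to 3) x[n] · ω_4^(nk)
where ω_4 = e^(-2πi/4)

Computing each X[k]:
X[0] = 2
X[1] = -3+1i
X[2] = 4
X[3] = -3-1i

X = [2, -3+1i, 4, -3-1i]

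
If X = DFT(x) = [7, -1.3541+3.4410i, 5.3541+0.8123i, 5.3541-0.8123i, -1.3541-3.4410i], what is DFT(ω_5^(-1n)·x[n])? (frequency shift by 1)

Modulation property: DFT(ω_5^(-1n)·x[n]) = X[(k-1) mod 5], so circularly shift X by 1 positions.

X[k-1] = [-1.3541-3.4410i, 7, -1.3541+3.4410i, 5.3541+0.8123i, 5.3541-0.8123i]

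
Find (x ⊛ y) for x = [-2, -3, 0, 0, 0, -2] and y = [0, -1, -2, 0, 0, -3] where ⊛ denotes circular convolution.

(x ⊛ y)[n] = Σ(m=0 to 5) x[m] · y[(n-m) mod 6]

Computing each output sample:
(x ⊛ y)[0] = 11
(x ⊛ y)[1] = 6
(x ⊛ y)[2] = 7
(x ⊛ y)[3] = 6
(x ⊛ y)[4] = 6
(x ⊛ y)[5] = 6

x ⊛ y = [11, 6, 7, 6, 6, 6]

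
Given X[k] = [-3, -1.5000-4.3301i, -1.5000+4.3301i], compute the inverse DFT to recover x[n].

x[n] = (1/3) Σ(k=0 to 2) X[k] · e^(2πikn/3)

Computing each x[n]:
x[0] = -2
x[1] = 2
x[2] = -3

x = [-2, 2, -3]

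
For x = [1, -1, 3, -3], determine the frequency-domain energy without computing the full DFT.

Parseval: Σ|x[n]|² = (1/N)Σ|X[k]|², so Σ|X[k]|² = N·Σ|x[n]|² = 4·20.0000

Σ|X[k]|² = N·Σ|x[n]|² = 4·20.0000 = 80.0000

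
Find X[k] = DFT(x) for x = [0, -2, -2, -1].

X[k] = Σ(n=0 to 3) x[n] · ω_4^(nk)
where ω_4 = e^(-2πi/4)

Computing each X[k]:
X[0] = -5
X[1] = 2+1i
X[2] = 1
X[3] = 2-1i

X = [-5, 2+1i, 1, 2-1i]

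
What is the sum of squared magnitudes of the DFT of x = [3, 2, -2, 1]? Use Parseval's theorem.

Parseval: Σ|x[n]|² = (1/N)Σ|X[k]|², so Σ|X[k]|² = N·Σ|x[n]|² = 4·18.0000

Σ|X[k]|² = N·Σ|x[n]|² = 4·18.0000 = 72.0000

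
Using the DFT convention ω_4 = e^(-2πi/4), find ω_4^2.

ω_4^2 = e^(-2πi·2/4)
= cos(-2π·2/4) + i·sin(-2π·2/4)
= cos(-4π/4) + i·sin(-4π/4)

ω_4^2 = cos(-4π/4) + i·sin(-4π/4) = -1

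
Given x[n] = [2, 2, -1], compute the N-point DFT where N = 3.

X[k] = Σ(n=0 to 2) x[n] · ω_3^(nk)
where ω_3 = e^(-2πi/3)

Computing each X[k]:
X[0] = 3
X[1] = 1.5000-2.5981i
X[2] = 1.5000+2.5981i

X = [3, 1.5000-2.5981i, 1.5000+2.5981i]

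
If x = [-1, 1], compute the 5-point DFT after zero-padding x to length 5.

Original 2-point DFT: [0, -2]
Zero-padded 5-point DFT provides frequency interpolation.

DFT_5([x, 0, ...]) = [0, -0.6910-0.9511i, -1.8090-0.5878i, -1.8090+0.5878i, -0.6910+0.9511i]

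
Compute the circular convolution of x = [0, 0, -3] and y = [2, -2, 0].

(x ⊛ y)[n] = Σ(m=0 to 2) x[m] · y[(n-m) mod 3]

Computing each output sample:
(x ⊛ y)[0] = 6
(x ⊛ y)[1] = 0
(x ⊛ y)[2] = -6

x ⊛ y = [6, 0, -6]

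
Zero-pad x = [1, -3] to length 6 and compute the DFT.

Original 2-point DFT: [-2, 4]
Zero-padded 6-point DFT provides frequency interpolation.

DFT_6([x, 0, ...]) = [-2, -0.5000+2.5981i, 2.5000+2.5981i, 4, 2.5000-2.5981i, -0.5000-2.5981i]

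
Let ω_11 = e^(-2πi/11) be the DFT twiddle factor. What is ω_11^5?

ω_11^5 = e^(-2πi·5/11)
= cos(-2π·5/11) + i·sin(-2π·5/11)
= cos(-10π/11) + i·sin(-10π/11)

ω_11^5 = cos(-10π/11) + i·sin(-10π/11) = -0.9595-0.2817i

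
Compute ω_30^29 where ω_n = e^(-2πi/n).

ω_30^29 = e^(-2πi·29/30)
= cos(-2π·29/30) + i·sin(-2π·29/30)
= cos(-58π/30) + i·sin(-58π/30)

ω_30^29 = cos(-58π/30) + i·sin(-58π/30) = 0.9781+0.2079i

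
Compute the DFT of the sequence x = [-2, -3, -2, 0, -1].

X[k] = Σ(n=0 to 4) x[n] · ω_5^(nk)
where ω_5 = e^(-2πi/5)

Computing each X[k]:
X[0] = -8
X[1] = -1.6180+3.0777i
X[2] = 0.6180-0.7265i
X[3] = 0.6180+0.7265i
X[4] = -1.6180-3.0777i

X = [-8, -1.6180+3.0777i, 0.6180-0.7265i, 0.6180+0.7265i, -1.6180-3.0777i]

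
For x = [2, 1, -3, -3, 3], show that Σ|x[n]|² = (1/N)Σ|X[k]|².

Time domain:
Σ|x[n]|² = |2|² + |1|² + |-3|² + |-3|² + |3|² = 32.0000

Frequency domain:
(1/5)Σ|X[k]|² = (1/5)(|0|² + |8.0902+1.9021i|² + |-3.0902+1.1756i|² + |-3.0902-1.1756i|² + |8.0902-1.9021i|²) = (1/5)·160.0000 = 32.0000

Both sides agree, confirming Parseval's theorem.

Σ|x[n]|² = (1/N)Σ|X[k]|² = 32.0000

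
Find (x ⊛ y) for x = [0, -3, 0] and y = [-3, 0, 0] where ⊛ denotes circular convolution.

(x ⊛ y)[n] = Σ(m=0 to 2) x[m] · y[(n-m) mod 3]

Computing each output sample:
(x ⊛ y)[0] = 0
(x ⊛ y)[1] = 9
(x ⊛ y)[2] = 0

x ⊛ y = [0, 9, 0]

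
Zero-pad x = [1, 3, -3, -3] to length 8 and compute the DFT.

Original 4-point DFT: [-2, 4-6i, -2, 4+6i]
Zero-padded 8-point DFT provides frequency interpolation.

DFT_8([x, 0, ...]) = [-2, 5.2426+3.0000i, 4-6i, -3.2426-3.0000i, -2, -3.2426+3.0000i, 4+6i, 5.2426-3.0000i]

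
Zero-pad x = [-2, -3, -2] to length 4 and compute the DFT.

Original 3-point DFT: [-7, 0.5000+0.8660i, 0.5000-0.8660i]
Zero-padded 4-point DFT provides frequency interpolation.

DFT_4([x, 0, ...]) = [-7, 3i, -1, -3i]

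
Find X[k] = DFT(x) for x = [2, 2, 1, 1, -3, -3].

X[k] = Σ(n=0 to 5) x[n] · ω_6^(nk)
where ω_6 = e^(-2πi/6)

Computing each X[k]:
X[0] = 0
X[1] = 1.5000-7.7942i
X[2] = 4.5000-0.8660i
X[3] = 0
X[4] = 4.5000+0.8660i
X[5] = 1.5000+7.7942i

X = [0, 1.5000-7.7942i, 4.5000-0.8660i, 0, 4.5000+0.8660i, 1.5000+7.7942i]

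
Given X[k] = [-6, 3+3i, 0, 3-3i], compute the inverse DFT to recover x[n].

x[n] = (1/4) Σ(k=0 to 3) X[k] · e^(2πikn/4)

Computing each x[n]:
x[0] = 0
x[1] = -3
x[2] = -3
x[3] = 0

x = [0, -3, -3, 0]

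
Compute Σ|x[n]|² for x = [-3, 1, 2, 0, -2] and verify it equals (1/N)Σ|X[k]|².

Time domain:
Σ|x[n]|² = |-3|² + |1|² + |2|² + |0|² + |-2|² = 18.0000

Frequency domain:
(1/5)Σ|X[k]|² = (1/5)(|-2|² + |-4.9271-4.0287i|² + |-1.5729+0.1388i|² + |-1.5729-0.1388i|² + |-4.9271+4.0287i|²) = (1/5)·90.0000 = 18.0000

Both sides agree, confirming Parseval's theorem.

Σ|x[n]|² = (1/N)Σ|X[k]|² = 18.0000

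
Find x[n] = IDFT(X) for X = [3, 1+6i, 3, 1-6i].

x[n] = (1/4) Σ(k=0 to 3) X[k] · e^(2πikn/4)

Computing each x[n]:
x[0] = 2
x[1] = -3
x[2] = 1
x[3] = 3

x = [2, -3, 1, 3]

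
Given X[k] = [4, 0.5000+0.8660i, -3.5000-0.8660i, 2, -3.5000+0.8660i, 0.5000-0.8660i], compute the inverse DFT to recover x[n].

x[n] = (1/6) Σ(k=0 to 5) X[k] · e^(2πikn/6)

Computing each x[n]:
x[0] = 0
x[1] = 1
x[2] = 1
x[3] = -1
x[4] = 2
x[5] = 1

x = [0, 1, 1, -1, 2, 1]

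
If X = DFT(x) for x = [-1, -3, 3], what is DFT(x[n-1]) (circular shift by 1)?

Time shift by 1: X_shifted[k] = ω_3^(1k) · X[k]
Shifted x = [3, -1, -3]

DFT(x[n-1]) = [-1, 5.0000-1.7321i, 5.0000+1.7321i]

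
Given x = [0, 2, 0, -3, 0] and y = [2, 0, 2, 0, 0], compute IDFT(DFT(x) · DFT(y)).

(x ⊛ y)[n] = Σ(m=0 to 4) x[m] · y[(n-m) mod 5]

Computing each output sample:
(x ⊛ y)[0] = -6
(x ⊛ y)[1] = 4
(x ⊛ y)[2] = 0
(x ⊛ y)[3] = -2
(x ⊛ y)[4] = 0

x ⊛ y = [-6, 4, 0, -2, 0]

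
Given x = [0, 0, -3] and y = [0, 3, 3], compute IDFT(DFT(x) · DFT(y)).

(x ⊛ y)[n] = Σ(m=0 to 2) x[m] · y[(n-m) mod 3]

Computing each output sample:
(x ⊛ y)[0] = -9
(x ⊛ y)[1] = -9
(x ⊛ y)[2] = 0

x ⊛ y = [-9, -9, 0]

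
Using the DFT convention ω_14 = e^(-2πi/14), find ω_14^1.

ω_14^1 = e^(-2πi·1/14)
= cos(-2π·1/14) + i·sin(-2π·1/14)
= cos(-2π/14) + i·sin(-2π/14)

ω_14^1 = cos(-2π/14) + i·sin(-2π/14) = 0.9010-0.4339i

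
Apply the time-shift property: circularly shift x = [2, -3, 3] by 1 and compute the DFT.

Time shift by 1: X_shifted[k] = ω_3^(1k) · X[k]
Shifted x = [3, 2, -3]

DFT(x[n-1]) = [2, 3.5000-4.3301i, 3.5000+4.3301i]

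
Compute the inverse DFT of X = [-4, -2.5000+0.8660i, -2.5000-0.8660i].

x[n] = (1/3) Σ(k=0 to 2) X[k] · e^(2πikn/3)

Computing each x[n]:
x[0] = -3
x[1] = -1
x[2] = 0

x = [-3, -1, 0]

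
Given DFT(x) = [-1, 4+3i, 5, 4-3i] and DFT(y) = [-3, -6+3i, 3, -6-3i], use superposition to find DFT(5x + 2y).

By linearity: DFT(5x + 2y) = 5·DFT(x) + 2·DFT(y)
= 5·[-1, 4+3i, 5, 4-3i] + 2·[-3, -6+3i, 3, -6-3i]

Computing element-wise:
Z[0] = 5·(-1) + 2·(-3) = -11
Z[1] = 5·(4+3i) + 2·(-6+3i) = 8+21i
Z[2] = 5·(5) + 2·(3) = 31
Z[3] = 5·(4-3i) + 2·(-6-3i) = 8-21i

DFT(5x + 2y) = 5·X + 2·Y = [-11, 8+21i, 31, 8-21i]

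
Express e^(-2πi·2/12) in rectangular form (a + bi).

ω_12^2 = e^(-2πi·2/12)
= cos(-2π·2/12) + i·sin(-2π·2/12)
= cos(-4π/12) + i·sin(-4π/12)

ω_12^2 = cos(-4π/12) + i·sin(-4π/12) = 0.5000-0.8660i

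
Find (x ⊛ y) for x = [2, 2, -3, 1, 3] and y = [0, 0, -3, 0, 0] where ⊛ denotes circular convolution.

(x ⊛ y)[n] = Σ(m=0 to 4) x[m] · y[(n-m) mod 5]

Computing each output sample:
(x ⊛ y)[0] = -3
(x ⊛ y)[1] = -9
(x ⊛ y)[2] = -6
(x ⊛ y)[3] = -6
(x ⊛ y)[4] = 9

x ⊛ y = [-3, -9, -6, -6, 9]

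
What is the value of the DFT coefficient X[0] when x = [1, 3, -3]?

X[0] = Σ(n=0 to 2) x[n] · ω_3^0 = Σ x[n]
= (1) + (3) + (-3)

X[0] = 1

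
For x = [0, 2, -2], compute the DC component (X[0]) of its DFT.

X[0] = Σ(n=0 to 2) x[n] · ω_3^0 = Σ x[n]
= (0) + (2) + (-2)

X[0] = 0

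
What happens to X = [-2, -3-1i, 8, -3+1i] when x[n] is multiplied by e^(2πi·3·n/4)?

Modulation property: DFT(ω_4^(-3n)·x[n]) = X[(k-3) mod 4], so circularly shift X by 3 positions.

X[k-3] = [-3-1i, 8, -3+1i, -2]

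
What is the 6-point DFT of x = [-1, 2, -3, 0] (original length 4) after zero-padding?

Original 4-point DFT: [-2, 2-2i, -6, 2+2i]
Zero-padded 6-point DFT provides frequency interpolation.

DFT_6([x, 0, ...]) = [-2, 1.5000+0.8660i, -0.5000-4.3301i, -6, -0.5000+4.3301i, 1.5000-0.8660i]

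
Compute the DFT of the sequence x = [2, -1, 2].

X[k] = Σ(n=0 to 2) x[n] · ω_3^(nk)
where ω_3 = e^(-2πi/3)

Computing each X[k]:
X[0] = 3
X[1] = 1.5000+2.5981i
X[2] = 1.5000-2.5981i

X = [3, 1.5000+2.5981i, 1.5000-2.5981i]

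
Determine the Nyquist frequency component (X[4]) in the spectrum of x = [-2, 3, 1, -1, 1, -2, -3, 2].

X[4] = Σ(n=0 to 7) x[n] · ω_8^(4n) where ω_8 = e^(-2πi/8)
= (-2)·ω_8^0 + (3)·ω_8^4 + (1)·ω_8^8 + (-1)·ω_8^12 + (1)·ω_8^16 + (-2)·ω_8^20 + (-3)·ω_8^24 + (2)·ω_8^28

X[4] = -5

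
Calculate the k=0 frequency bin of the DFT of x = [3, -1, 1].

X[0] = Σ(n=0 to 2) x[n] · ω_3^0 = Σ x[n]
= (3) + (-1) + (1)

X[0] = 3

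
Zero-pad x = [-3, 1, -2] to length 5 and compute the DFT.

Original 3-point DFT: [-4, -2.5000-2.5981i, -2.5000+2.5981i]
Zero-padded 5-point DFT provides frequency interpolation.

DFT_5([x, 0, ...]) = [-4, -1.0729+0.2245i, -4.4271-2.4899i, -4.4271+2.4899i, -1.0729-0.2245i]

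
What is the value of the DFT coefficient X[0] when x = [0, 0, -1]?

X[0] = Σ(n=0 to 2) x[n] · ω_3^0 = Σ x[n]
= (0) + (0) + (-1)

X[0] = -1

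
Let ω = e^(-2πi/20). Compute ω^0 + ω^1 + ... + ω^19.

Sum of all nth roots of unity equals 0 for n > 1 (geometric series with r ≠ 1).

0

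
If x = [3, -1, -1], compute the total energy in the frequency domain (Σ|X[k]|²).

Parseval: Σ|x[n]|² = (1/N)Σ|X[k]|², so Σ|X[k]|² = N·Σ|x[n]|² = 3·11.0000

Σ|X[k]|² = N·Σ|x[n]|² = 3·11.0000 = 33.0000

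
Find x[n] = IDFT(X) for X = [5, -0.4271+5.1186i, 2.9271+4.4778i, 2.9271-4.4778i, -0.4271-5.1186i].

x[n] = (1/5) Σ(k=0 to 4) X[k] · e^(2πikn/5)

Computing each x[n]:
x[0] = 2
x[1] = -3
x[2] = 2
x[3] = 1
x[4] = 3

x = [2, -3, 2, 1, 3]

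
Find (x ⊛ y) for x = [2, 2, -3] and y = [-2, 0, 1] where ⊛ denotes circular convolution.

(x ⊛ y)[n] = Σ(m=0 to 2) x[m] · y[(n-m) mod 3]

Computing each output sample:
(x ⊛ y)[0] = -2
(x ⊛ y)[1] = -7
(x ⊛ y)[2] = 8

x ⊛ y = [-2, -7, 8]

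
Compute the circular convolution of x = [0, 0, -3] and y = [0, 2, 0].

(x ⊛ y)[n] = Σ(m=0 to 2) x[m] · y[(n-m) mod 3]

Computing each output sample:
(x ⊛ y)[0] = -6
(x ⊛ y)[1] = 0
(x ⊛ y)[2] = 0

x ⊛ y = [-6, 0, 0]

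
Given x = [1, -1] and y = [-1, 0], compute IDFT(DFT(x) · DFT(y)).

(x ⊛ y)[n] = Σ(m=0 to 1) x[m] · y[(n-m) mod 2]

Computing each output sample:
(x ⊛ y)[0] = -1
(x ⊛ y)[1] = 1

x ⊛ y = [-1, 1]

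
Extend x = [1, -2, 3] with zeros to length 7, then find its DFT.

Original 3-point DFT: [2, 0.5000+4.3301i, 0.5000-4.3301i]
Zero-padded 7-point DFT provides frequency interpolation.

DFT_7([x, 0, ...]) = [2, -0.9145-1.3611i, -1.2579+3.2515i, 4.6724+3.2133i, 4.6724-3.2133i, -1.2579-3.2515i, -0.9145+1.3611i]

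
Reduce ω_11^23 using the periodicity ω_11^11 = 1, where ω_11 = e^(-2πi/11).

Since ω_11^11 = 1, powers reduce modulo 11.
23 mod 11 = 1
So ω_11^23 = ω_11^1 = e^(-2πi·1/11)

ω_11^23 = ω_11^1 = 0.8413-0.5406i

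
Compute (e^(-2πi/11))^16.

Since ω_11^11 = 1, powers reduce modulo 11.
16 mod 11 = 5
So ω_11^16 = ω_11^5 = e^(-2πi·5/11)

ω_11^16 = ω_11^5 = -0.9595-0.2817i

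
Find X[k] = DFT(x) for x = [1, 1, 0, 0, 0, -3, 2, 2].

X[k] = Σ(n=0 to 7) x[n] · ω_8^(nk)
where ω_8 = e^(-2πi/8)

Computing each X[k]:
X[0] = 3
X[1] = 5.2426+0.5858i
X[2] = -1+4i
X[3] = -3.2426-3.4142i
X[4] = 3
X[5] = -3.2426+3.4142i
X[6] = -1-4i
X[7] = 5.2426-0.5858i

X = [3, 5.2426+0.5858i, -1+4i, -3.2426-3.4142i, 3, -3.2426+3.4142i, -1-4i, 5.2426-0.5858i]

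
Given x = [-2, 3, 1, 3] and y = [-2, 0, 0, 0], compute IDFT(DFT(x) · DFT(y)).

(x ⊛ y)[n] = Σ(m=0 to 3) x[m] · y[(n-m) mod 4]

Computing each output sample:
(x ⊛ y)[0] = 4
(x ⊛ y)[1] = -6
(x ⊛ y)[2] = -2
(x ⊛ y)[3] = -6

x ⊛ y = [4, -6, -2, -6]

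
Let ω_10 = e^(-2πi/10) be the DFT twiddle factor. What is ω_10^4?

ω_10^4 = e^(-2πi·4/10)
= cos(-2π·4/10) + i·sin(-2π·4/10)
= cos(-8π/10) + i·sin(-8π/10)

ω_10^4 = cos(-8π/10) + i·sin(-8π/10) = -0.8090-0.5878i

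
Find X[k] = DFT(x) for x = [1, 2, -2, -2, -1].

X[k] = Σ(n=0 to 4) x[n] · ω_5^(nk)
where ω_5 = e^(-2πi/5)

Computing each X[k]:
X[0] = -2
X[1] = 4.5451-2.8532i
X[2] = -1.0451-1.7634i
X[3] = -1.0451+1.7634i
X[4] = 4.5451+2.8532i

X = [-2, 4.5451-2.8532i, -1.0451-1.7634i, -1.0451+1.7634i, 4.5451+2.8532i]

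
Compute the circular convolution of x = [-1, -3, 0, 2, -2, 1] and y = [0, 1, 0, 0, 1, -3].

(x ⊛ y)[n] = Σ(m=0 to 5) x[m] · y[(n-m) mod 6]

Computing each output sample:
(x ⊛ y)[0] = 10
(x ⊛ y)[1] = 1
(x ⊛ y)[2] = -11
(x ⊛ y)[3] = 7
(x ⊛ y)[4] = -2
(x ⊛ y)[5] = -2

x ⊛ y = [10, 1, -11, 7, -2, -2]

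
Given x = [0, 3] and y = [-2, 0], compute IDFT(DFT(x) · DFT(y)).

(x ⊛ y)[n] = Σ(m=0 to 1) x[m] · y[(n-m) mod 2]

Computing each output sample:
(x ⊛ y)[0] = 0
(x ⊛ y)[1] = -6

x ⊛ y = [0, -6]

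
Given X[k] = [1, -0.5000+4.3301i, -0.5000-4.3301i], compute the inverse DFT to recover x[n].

x[n] = (1/3) Σ(k=0 to 2) X[k] · e^(2πikn/3)

Computing each x[n]:
x[0] = 0
x[1] = -2
x[2] = 3

x = [0, -2, 3]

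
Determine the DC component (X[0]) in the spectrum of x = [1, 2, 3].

X[0] = Σ(n=0 to 2) x[n] · ω_3^0 = Σ x[n]
= (1) + (2) + (3)

X[0] = 6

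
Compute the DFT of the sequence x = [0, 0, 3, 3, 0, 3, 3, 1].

X[k] = Σ(n=0 to 7) x[n] · ω_8^(nk)
where ω_8 = e^(-2πi/8)

Computing each X[k]:
X[0] = 13
X[1] = -3.5355+0.7071i
X[2] = -6+1i
X[3] = 3.5355+0.7071i
X[4] = -1
X[5] = 3.5355-0.7071i
X[6] = -6-1i
X[7] = -3.5355-0.7071i

X = [13, -3.5355+0.7071i, -6+1i, 3.5355+0.7071i, -1, 3.5355-0.7071i, -6-1i, -3.5355-0.7071i]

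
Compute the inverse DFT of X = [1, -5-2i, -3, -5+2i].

x[n] = (1/4) Σ(k=0 to 3) X[k] · e^(2πikn/4)

Computing each x[n]:
x[0] = -3
x[1] = 2
x[2] = 2
x[3] = 0

x = [-3, 2, 2, 0]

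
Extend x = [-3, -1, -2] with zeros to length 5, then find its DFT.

Original 3-point DFT: [-6, -1.5000-0.8660i, -1.5000+0.8660i]
Zero-padded 5-point DFT provides frequency interpolation.

DFT_5([x, 0, ...]) = [-6, -1.6910+2.1266i, -2.8090-1.3143i, -2.8090+1.3143i, -1.6910-2.1266i]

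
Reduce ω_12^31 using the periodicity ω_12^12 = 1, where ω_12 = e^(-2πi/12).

Since ω_12^12 = 1, powers reduce modulo 12.
31 mod 12 = 7
So ω_12^31 = ω_12^7 = e^(-2πi·7/12)

ω_12^31 = ω_12^7 = -0.8660+0.5000i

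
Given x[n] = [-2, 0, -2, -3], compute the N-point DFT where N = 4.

X[k] = Σ(n=0 to 3) x[n] · ω_4^(nk)
where ω_4 = e^(-2πi/4)

Computing each X[k]:
X[0] = -7
X[1] = -3i
X[2] = -1
X[3] = 3i

X = [-7, -3i, -1, 3i]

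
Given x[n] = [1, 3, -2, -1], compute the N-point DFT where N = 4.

X[k] = Σ(n=0 to 3) x[n] · ω_4^(nk)
where ω_4 = e^(-2πi/4)

Computing each X[k]:
X[0] = 1
X[1] = 3-4i
X[2] = -3
X[3] = 3+4i

X = [1, 3-4i, -3, 3+4i]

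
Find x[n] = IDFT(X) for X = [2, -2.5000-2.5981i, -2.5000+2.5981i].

x[n] = (1/3) Σ(k=0 to 2) X[k] · e^(2πikn/3)

Computing each x[n]:
x[0] = -1
x[1] = 3
x[2] = 0

x = [-1, 3, 0]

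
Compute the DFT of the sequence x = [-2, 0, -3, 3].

X[k] = Σ(n=0 to 3) x[n] · ω_4^(nk)
where ω_4 = e^(-2πi/4)

Computing each X[k]:
X[0] = -2
X[1] = 1+3i
X[2] = -8
X[3] = 1-3i

X = [-2, 1+3i, -8, 1-3i]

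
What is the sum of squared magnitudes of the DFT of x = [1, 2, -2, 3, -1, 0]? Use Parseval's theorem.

Parseval: Σ|x[n]|² = (1/N)Σ|X[k]|², so Σ|X[k]|² = N·Σ|x[n]|² = 6·19.0000

Σ|X[k]|² = N·Σ|x[n]|² = 6·19.0000 = 114.0000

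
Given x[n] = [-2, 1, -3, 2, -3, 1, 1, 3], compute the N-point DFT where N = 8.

X[k] = Σ(n=0 to 7) x[n] · ω_8^(nk)
where ω_8 = e^(-2πi/8)

Computing each X[k]:
X[0] = 0
X[1] = 1.7071+4.7071i
X[2] = -3+3i
X[3] = 0.2929-3.2929i
X[4] = -14
X[5] = 0.2929+3.2929i
X[6] = -3-3i
X[7] = 1.7071-4.7071i

X = [0, 1.7071+4.7071i, -3+3i, 0.2929-3.2929i, -14, 0.2929+3.2929i, -3-3i, 1.7071-4.7071i]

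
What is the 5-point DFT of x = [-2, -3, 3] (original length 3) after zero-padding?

Original 3-point DFT: [-2, -2.0000+5.1962i, -2.0000-5.1962i]
Zero-padded 5-point DFT provides frequency interpolation.

DFT_5([x, 0, ...]) = [-2, -5.3541+1.0898i, 1.3541+4.6165i, 1.3541-4.6165i, -5.3541-1.0898i]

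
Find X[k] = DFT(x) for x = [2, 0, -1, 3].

X[k] = Σ(n=0 to 3) x[n] · ω_4^(nk)
where ω_4 = e^(-2πi/4)

Computing each X[k]:
X[0] = 4
X[1] = 3+3i
X[2] = -2
X[3] = 3-3i

X = [4, 3+3i, -2, 3-3i]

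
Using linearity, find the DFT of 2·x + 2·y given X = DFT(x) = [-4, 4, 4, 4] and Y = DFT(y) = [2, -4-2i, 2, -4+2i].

By linearity: DFT(2x + 2y) = 2·DFT(x) + 2·DFT(y)
= 2·[-4, 4, 4, 4] + 2·[2, -4-2i, 2, -4+2i]

Computing element-wise:
Z[0] = 2·(-4) + 2·(2) = -4
Z[1] = 2·(4) + 2·(-4-2i) = -4i
Z[2] = 2·(4) + 2·(2) = 12
Z[3] = 2·(4) + 2·(-4+2i) = 4i

DFT(2x + 2y) = 2·X + 2·Y = [-4, -4i, 12, 4i]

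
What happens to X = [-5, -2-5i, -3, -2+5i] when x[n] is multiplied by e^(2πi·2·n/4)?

Modulation property: DFT(ω_4^(-2n)·x[n]) = X[(k-2) mod 4], so circularly shift X by 2 positions.

X[k-2] = [-3, -2+5i, -5, -2-5i]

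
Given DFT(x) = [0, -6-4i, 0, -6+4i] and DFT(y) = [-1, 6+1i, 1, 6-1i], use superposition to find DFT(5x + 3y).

By linearity: DFT(5x + 3y) = 5·DFT(x) + 3·DFT(y)
= 5·[0, -6-4i, 0, -6+4i] + 3·[-1, 6+1i, 1, 6-1i]

Computing element-wise:
Z[0] = 5·(0) + 3·(-1) = -3
Z[1] = 5·(-6-4i) + 3·(6+1i) = -12-17i
Z[2] = 5·(0) + 3·(1) = 3
Z[3] = 5·(-6+4i) + 3·(6-1i) = -12+17i

DFT(5x + 3y) = 5·X + 3·Y = [-3, -12-17i, 3, -12+17i]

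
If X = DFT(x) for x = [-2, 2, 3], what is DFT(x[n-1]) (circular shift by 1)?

Time shift by 1: X_shifted[k] = ω_3^(1k) · X[k]
Shifted x = [3, -2, 2]

DFT(x[n-1]) = [3, 3.0000+3.4641i, 3.0000-3.4641i]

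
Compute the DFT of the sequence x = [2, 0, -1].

X[k] = Σ(n=0 to 2) x[n] · ω_3^(nk)
where ω_3 = e^(-2πi/3)

Computing each X[k]:
X[0] = 1
X[1] = 2.5000-0.8660i
X[2] = 2.5000+0.8660i

X = [1, 2.5000-0.8660i, 2.5000+0.8660i]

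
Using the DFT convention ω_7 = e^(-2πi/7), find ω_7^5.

ω_7^5 = e^(-2πi·5/7)
= cos(-2π·5/7) + i·sin(-2π·5/7)
= cos(-10π/7) + i·sin(-10π/7)

ω_7^5 = cos(-10π/7) + i·sin(-10π/7) = -0.2225+0.9749i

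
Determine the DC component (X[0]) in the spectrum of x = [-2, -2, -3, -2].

X[0] = Σ(n=0 to 3) x[n] · ω_4^0 = Σ x[n]
= (-2) + (-2) + (-3) + (-2)

X[0] = -9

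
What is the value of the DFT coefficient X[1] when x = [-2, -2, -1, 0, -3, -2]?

X[1] = Σ(n=0 to 5) x[n] · ω_6^(1n) where ω_6 = e^(-2πi/6)
= (-2)·ω_6^0 + (-2)·ω_6^1 + (-1)·ω_6^2 + (0)·ω_6^3 + (-3)·ω_6^4 + (-2)·ω_6^5

X[1] = -2.0000-1.7321i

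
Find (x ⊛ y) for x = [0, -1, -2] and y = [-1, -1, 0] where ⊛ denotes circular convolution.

(x ⊛ y)[n] = Σ(m=0 to 2) x[m] · y[(n-m) mod 3]

Computing each output sample:
(x ⊛ y)[0] = 2
(x ⊛ y)[1] = 1
(x ⊛ y)[2] = 3

x ⊛ y = [2, 1, 3]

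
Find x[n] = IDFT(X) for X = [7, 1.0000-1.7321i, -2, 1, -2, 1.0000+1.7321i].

x[n] = (1/6) Σ(k=0 to 5) X[k] · e^(2πikn/6)

Computing each x[n]:
x[0] = 1
x[1] = 2
x[2] = 2
x[3] = 0
x[4] = 1
x[5] = 1

x = [1, 2, 2, 0, 1, 1]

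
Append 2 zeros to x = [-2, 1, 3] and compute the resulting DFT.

Original 3-point DFT: [2, -4.0000+1.7321i, -4.0000-1.7321i]
Zero-padded 5-point DFT provides frequency interpolation.

DFT_5([x, 0, ...]) = [2, -4.1180-2.7144i, -1.8820+2.2654i, -1.8820-2.2654i, -4.1180+2.7144i]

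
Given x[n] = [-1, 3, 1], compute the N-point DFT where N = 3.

X[k] = Σ(n=0 to 2) x[n] · ω_3^(nk)
where ω_3 = e^(-2πi/3)

Computing each X[k]:
X[0] = 3
X[1] = -3.0000-1.7321i
X[2] = -3.0000+1.7321i

X = [3, -3.0000-1.7321i, -3.0000+1.7321i]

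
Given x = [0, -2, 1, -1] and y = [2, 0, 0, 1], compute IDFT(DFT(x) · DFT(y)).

(x ⊛ y)[n] = Σ(m=0 to 3) x[m] · y[(n-m) mod 4]

Computing each output sample:
(x ⊛ y)[0] = -2
(x ⊛ y)[1] = -3
(x ⊛ y)[2] = 1
(x ⊛ y)[3] = -2

x ⊛ y = [-2, -3, 1, -2]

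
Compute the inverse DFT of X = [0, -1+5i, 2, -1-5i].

x[n] = (1/4) Σ(k=0 to 3) X[k] · e^(2πikn/4)

Computing each x[n]:
x[0] = 0
x[1] = -3
x[2] = 1
x[3] = 2

x = [0, -3, 1, 2]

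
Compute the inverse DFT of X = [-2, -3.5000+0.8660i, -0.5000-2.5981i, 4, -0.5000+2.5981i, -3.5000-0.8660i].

x[n] = (1/6) Σ(k=0 to 5) X[k] · e^(2πikn/6)

Computing each x[n]:
x[0] = -1
x[1] = -1
x[2] = 0
x[3] = 0
x[4] = 2
x[5] = -2

x = [-1, -1, 0, 0, 2, -2]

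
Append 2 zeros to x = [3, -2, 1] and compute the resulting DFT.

Original 3-point DFT: [2, 3.5000+2.5981i, 3.5000-2.5981i]
Zero-padded 5-point DFT provides frequency interpolation.

DFT_5([x, 0, ...]) = [2, 1.5729+1.3143i, 4.9271+2.1266i, 4.9271-2.1266i, 1.5729-1.3143i]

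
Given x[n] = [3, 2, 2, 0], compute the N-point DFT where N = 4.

X[k] = Σ(n=0 to 3) x[n] · ω_4^(nk)
where ω_4 = e^(-2πi/4)

Computing each X[k]:
X[0] = 7
X[1] = 1-2i
X[2] = 3
X[3] = 1+2i

X = [7, 1-2i, 3, 1+2i]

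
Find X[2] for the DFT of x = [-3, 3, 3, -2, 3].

X[2] = Σ(n=0 to 4) x[n] · ω_5^(2n) where ω_5 = e^(-2πi/5)
= (-3)·ω_5^0 + (3)·ω_5^2 + (3)·ω_5^4 + (-2)·ω_5^6 + (3)·ω_5^8

X[2] = -7.5451+4.7553i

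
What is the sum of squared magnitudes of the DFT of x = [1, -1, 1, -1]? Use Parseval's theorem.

Parseval: Σ|x[n]|² = (1/N)Σ|X[k]|², so Σ|X[k]|² = N·Σ|x[n]|² = 4·4.0000

Σ|X[k]|² = N·Σ|x[n]|² = 4·4.0000 = 16.0000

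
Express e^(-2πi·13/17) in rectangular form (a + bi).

ω_17^13 = e^(-2πi·13/17)
= cos(-2π·13/17) + i·sin(-2π·13/17)
= cos(-26π/17) + i·sin(-26π/17)

ω_17^13 = cos(-26π/17) + i·sin(-26π/17) = 0.0923+0.9957i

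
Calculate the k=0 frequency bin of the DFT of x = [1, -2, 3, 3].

X[0] = Σ(n=0 to 3) x[n] · ω_4^0 = Σ x[n]
= (1) + (-2) + (3) + (3)

X[0] = 5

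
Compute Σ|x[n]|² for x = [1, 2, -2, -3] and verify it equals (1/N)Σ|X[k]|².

Time domain:
Σ|x[n]|² = |1|² + |2|² + |-2|² + |-3|² = 18.0000

Frequency domain:
(1/4)Σ|X[k]|² = (1/4)(|-2|² + |3-5i|² + |0|² + |3+5i|²) = (1/4)·72.0000 = 18.0000

Both sides agree, confirming Parseval's theorem.

Σ|x[n]|² = (1/N)Σ|X[k]|² = 18.0000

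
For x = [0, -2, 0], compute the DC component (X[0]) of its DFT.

X[0] = Σ(n=0 to 2) x[n] · ω_3^0 = Σ x[n]
= (0) + (-2) + (0)

X[0] = -2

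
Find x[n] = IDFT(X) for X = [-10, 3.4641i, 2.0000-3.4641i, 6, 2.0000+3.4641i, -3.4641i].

x[n] = (1/6) Σ(k=0 to 5) X[k] · e^(2πikn/6)

Computing each x[n]:
x[0] = 0
x[1] = -3
x[2] = -3
x[3] = -2
x[4] = 1
x[5] = -3

x = [0, -3, -3, -2, 1, -3]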